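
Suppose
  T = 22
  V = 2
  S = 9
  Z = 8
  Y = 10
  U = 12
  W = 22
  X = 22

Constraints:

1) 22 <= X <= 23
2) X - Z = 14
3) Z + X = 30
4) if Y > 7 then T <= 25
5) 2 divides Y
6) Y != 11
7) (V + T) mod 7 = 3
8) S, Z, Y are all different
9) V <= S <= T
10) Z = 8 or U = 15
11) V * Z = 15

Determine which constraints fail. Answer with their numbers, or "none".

No — constraint 11 is not satisfied.

1) X = 22 lies in [22, 23]  ✔
2) X - Z = 22 - 8 = 14  ✔
3) Z + X = 8 + 22 = 30  ✔
4) Y = 10 > 7, so we need T ≤ 25; T = 22 ≤ 25  ✔
5) 10 / 2 = 5, so 2 divides 10  ✔
6) Y = 10, and 10 ≠ 11  ✔
7) V + T = 24; 24 mod 7 = 3  ✔
8) values 9, 8, 10 are pairwise distinct  ✔
9) values 2 <= 9 <= 22  ✔
10) Z = 8 = 8 (first disjunct)  ✔
11) V * Z = 2 * 8 = 16, not 15  ✘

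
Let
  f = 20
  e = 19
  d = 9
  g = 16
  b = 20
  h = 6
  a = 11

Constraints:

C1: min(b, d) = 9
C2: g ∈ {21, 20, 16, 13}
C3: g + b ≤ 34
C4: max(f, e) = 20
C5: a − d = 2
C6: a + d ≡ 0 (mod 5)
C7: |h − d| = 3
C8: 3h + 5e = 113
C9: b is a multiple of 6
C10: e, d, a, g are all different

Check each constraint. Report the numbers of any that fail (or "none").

C1: min(20, 9) = 9 — holds.
C2: g = 16 is in {21, 20, 16, 13} — holds.
C3: g + b = 16 + 20 = 36; 36 > 34, bound 34 not met — does not hold.
C4: max(20, 19) = 20 — holds.
C5: a − d = 11 − 9 = 2 — holds.
C6: a + d = 20; 20 mod 5 = 0 — holds.
C7: |6 − 9| = 3 — holds.
C8: 3h + 5e = 3(6) + 5(19) = 113 — holds.
C9: 20 = 6×3 + 2, so 6 does not divide 20 — does not hold.
C10: values 19, 9, 11, 16 are pairwise distinct — holds.

Violated: 3, 9.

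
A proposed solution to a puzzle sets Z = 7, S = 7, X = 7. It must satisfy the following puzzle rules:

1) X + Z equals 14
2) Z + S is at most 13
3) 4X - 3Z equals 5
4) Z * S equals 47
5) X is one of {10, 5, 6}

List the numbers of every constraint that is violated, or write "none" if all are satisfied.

1) X + Z = 7 + 7 = 14 — holds.
2) Z + S = 7 + 7 = 14; 14 > 13, bound 13 not met — fails.
3) 4X - 3Z = 4(7) - 3(7) = 7, not 5 — fails.
4) Z * S = 7 * 7 = 49, not 47 — fails.
5) X = 7 is not in {10, 5, 6} — fails.

Constraints 2, 3, 4, and 5 are violated.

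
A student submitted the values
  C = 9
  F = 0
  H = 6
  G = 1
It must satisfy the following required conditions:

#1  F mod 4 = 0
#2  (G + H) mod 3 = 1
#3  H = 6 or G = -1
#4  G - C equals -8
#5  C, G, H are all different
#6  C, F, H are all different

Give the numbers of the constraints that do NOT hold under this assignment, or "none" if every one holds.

Yes — all constraints hold.

#1 0 mod 4 = 0  ✔
#2 G + H = 7; 7 mod 3 = 1  ✔
#3 H = 6 = 6 (first disjunct)  ✔
#4 G - C = 1 - 9 = -8  ✔
#5 values 9, 1, 6 are pairwise distinct  ✔
#6 values 9, 0, 6 are pairwise distinct  ✔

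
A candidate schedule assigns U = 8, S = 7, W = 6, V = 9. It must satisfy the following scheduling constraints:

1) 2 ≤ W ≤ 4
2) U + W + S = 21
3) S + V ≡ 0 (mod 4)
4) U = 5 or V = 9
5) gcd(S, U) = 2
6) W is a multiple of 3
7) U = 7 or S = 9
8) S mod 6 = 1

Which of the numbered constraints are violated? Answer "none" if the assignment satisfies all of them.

1) W = 6 is outside [2, 4]  false
2) U + W + S = 8 + 6 + 7 = 21  true
3) S + V = 16; 16 mod 4 = 0  true
4) U = 8 ≠ 5, but V = 9 = 9 (second disjunct)  true
5) gcd(7, 8) = 1, not 2  false
6) 6 / 3 = 2, so 3 divides 6  true
7) U = 8 ≠ 7 and S = 7 ≠ 9; both disjuncts false  false
8) 7 mod 6 = 1  true

Constraints 1, 5, and 7 are violated.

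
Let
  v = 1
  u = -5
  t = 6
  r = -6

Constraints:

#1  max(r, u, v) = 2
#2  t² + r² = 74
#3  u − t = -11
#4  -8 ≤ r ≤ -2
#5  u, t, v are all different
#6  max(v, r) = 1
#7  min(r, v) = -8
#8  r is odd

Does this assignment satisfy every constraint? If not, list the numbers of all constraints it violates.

#1 max(-6, -5, 1) = 1, not 2  fails
#2 t² + r² = 6² + (-6)² = 36 + 36 = 72, not 74  fails
#3 u − t = -5 − 6 = -11  holds
#4 r = -6 lies in [-8, -2]  holds
#5 values -5, 6, 1 are pairwise distinct  holds
#6 max(1, -6) = 1  holds
#7 min(-6, 1) = -6, not -8  fails
#8 r = -6 is even  fails

Constraints 1, 2, 7, and 8 do not hold.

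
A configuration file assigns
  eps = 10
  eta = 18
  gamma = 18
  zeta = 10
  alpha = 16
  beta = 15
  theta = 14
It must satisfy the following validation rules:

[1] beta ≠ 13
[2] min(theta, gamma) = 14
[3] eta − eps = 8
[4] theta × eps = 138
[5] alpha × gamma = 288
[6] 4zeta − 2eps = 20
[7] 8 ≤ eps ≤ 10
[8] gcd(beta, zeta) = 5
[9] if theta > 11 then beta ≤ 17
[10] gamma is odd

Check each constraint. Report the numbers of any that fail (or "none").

No — constraints 4, 10 are not satisfied.

[1] beta = 15, and 15 ≠ 13  true
[2] min(14, 18) = 14  true
[3] eta − eps = 18 − 10 = 8  true
[4] theta × eps = 14 × 10 = 140, not 138  false
[5] alpha × gamma = 16 × 18 = 288  true
[6] 4zeta − 2eps = 4(10) − 2(10) = 20  true
[7] eps = 10 lies in [8, 10]  true
[8] gcd(15, 10) = 5  true
[9] theta = 14 > 11, so we need beta ≤ 17; beta = 15 ≤ 17  true
[10] gamma = 18 is even  false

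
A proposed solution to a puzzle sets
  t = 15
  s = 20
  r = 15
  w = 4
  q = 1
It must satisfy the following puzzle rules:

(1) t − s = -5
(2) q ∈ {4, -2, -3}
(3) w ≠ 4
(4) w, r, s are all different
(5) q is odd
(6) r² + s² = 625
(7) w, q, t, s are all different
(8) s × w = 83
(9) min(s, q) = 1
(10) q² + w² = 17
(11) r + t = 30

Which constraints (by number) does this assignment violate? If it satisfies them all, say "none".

No — constraints 2, 3, 8 are not satisfied.

(1) t − s = 15 − 20 = -5  yes
(2) q = 1 is not in {4, -2, -3}  no
(3) w = 4, but 4 is required to differ  no
(4) values 4, 15, 20 are pairwise distinct  yes
(5) q = 1 is odd  yes
(6) r² + s² = 15² + 20² = 225 + 400 = 625  yes
(7) values 4, 1, 15, 20 are pairwise distinct  yes
(8) s × w = 20 × 4 = 80, not 83  no
(9) min(20, 1) = 1  yes
(10) q² + w² = 1² + 4² = 1 + 16 = 17  yes
(11) r + t = 15 + 15 = 30  yes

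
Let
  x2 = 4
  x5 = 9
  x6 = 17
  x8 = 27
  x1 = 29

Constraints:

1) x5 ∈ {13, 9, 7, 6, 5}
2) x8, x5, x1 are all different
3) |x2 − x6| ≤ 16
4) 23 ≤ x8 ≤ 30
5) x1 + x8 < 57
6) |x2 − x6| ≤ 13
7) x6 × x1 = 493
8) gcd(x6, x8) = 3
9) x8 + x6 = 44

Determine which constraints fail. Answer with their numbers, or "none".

Constraint 8 is violated.

1) x5 = 9 is in {13, 9, 7, 6, 5} — holds.
2) values 27, 9, 29 are pairwise distinct — holds.
3) |4 − 17| = 13; 13 ≤ 16 — holds.
4) x8 = 27 lies in [23, 30] — holds.
5) x1 + x8 = 29 + 27 = 56; 56 < 57 — holds.
6) |4 − 17| = 13; 13 ≤ 13 — holds.
7) x6 × x1 = 17 × 29 = 493 — holds.
8) gcd(17, 27) = 1, not 3 — does not hold.
9) x8 + x6 = 27 + 17 = 44 — holds.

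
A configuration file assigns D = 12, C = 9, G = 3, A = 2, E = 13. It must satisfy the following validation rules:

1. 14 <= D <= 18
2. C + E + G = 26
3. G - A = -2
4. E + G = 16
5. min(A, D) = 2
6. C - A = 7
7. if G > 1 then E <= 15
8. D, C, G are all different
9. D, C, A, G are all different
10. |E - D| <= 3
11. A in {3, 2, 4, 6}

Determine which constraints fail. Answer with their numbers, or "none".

The assignment fails constraints 1, 2, 3.

1. D = 12 is outside [14, 18] — fails.
2. C + E + G = 9 + 13 + 3 = 25, not 26 — fails.
3. G - A = 3 - 2 = 1, not -2 — fails.
4. E + G = 13 + 3 = 16 — holds.
5. min(2, 12) = 2 — holds.
6. C - A = 9 - 2 = 7 — holds.
7. G = 3 > 1, so we need E ≤ 15; E = 13 ≤ 15 — holds.
8. values 12, 9, 3 are pairwise distinct — holds.
9. values 12, 9, 2, 3 are pairwise distinct — holds.
10. |13 - 12| = 1; 1 ≤ 3 — holds.
11. A = 2 is in {3, 2, 4, 6} — holds.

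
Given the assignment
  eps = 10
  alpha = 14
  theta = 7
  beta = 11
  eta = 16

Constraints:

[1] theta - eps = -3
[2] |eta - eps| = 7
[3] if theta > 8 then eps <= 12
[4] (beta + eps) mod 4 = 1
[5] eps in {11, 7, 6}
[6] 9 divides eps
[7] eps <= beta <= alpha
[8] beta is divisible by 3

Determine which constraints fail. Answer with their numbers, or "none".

[1] theta - eps = 7 - 10 = -3  ✔
[2] |16 - 10| = 6, not 7  ✘
[3] theta = 7, not > 8; antecedent false, conditional vacuously true  ✔
[4] beta + eps = 21; 21 mod 4 = 1  ✔
[5] eps = 10 is not in {11, 7, 6}  ✘
[6] 10 = 9*1 + 1, so 9 does not divide 10  ✘
[7] values 10 <= 11 <= 14  ✔
[8] 11 = 3*3 + 2, so 3 does not divide 11  ✘

No — constraints 2, 5, 6, 8 are not satisfied.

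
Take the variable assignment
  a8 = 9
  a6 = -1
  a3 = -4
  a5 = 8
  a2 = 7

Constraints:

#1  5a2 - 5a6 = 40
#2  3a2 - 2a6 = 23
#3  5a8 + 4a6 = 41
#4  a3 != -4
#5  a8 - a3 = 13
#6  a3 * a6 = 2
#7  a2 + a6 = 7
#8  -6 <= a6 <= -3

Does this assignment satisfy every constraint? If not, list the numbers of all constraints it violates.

Constraints 4, 6, 7, and 8 do not hold.

#1 5a2 - 5a6 = 5(7) - 5(-1) = 40 — holds.
#2 3a2 - 2a6 = 3(7) - 2(-1) = 23 — holds.
#3 5a8 + 4a6 = 5(9) + 4(-1) = 41 — holds.
#4 a3 = -4, but -4 is required to differ — does not hold.
#5 a8 - a3 = 9 - (-4) = 13 — holds.
#6 a3 * a6 = -4 * (-1) = 4, not 2 — does not hold.
#7 a2 + a6 = 7 + (-1) = 6, not 7 — does not hold.
#8 a6 = -1 is outside [-6, -3] — does not hold.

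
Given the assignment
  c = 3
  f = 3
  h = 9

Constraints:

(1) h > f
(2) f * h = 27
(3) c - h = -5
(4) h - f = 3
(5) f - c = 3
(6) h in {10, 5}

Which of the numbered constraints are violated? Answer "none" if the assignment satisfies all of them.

Constraints 3, 4, 5, and 6 do not hold.

(1) h = 9, f = 3; 9 > 3  true
(2) f * h = 3 * 9 = 27  true
(3) c - h = 3 - 9 = -6, not -5  false
(4) h - f = 9 - 3 = 6, not 3  false
(5) f - c = 3 - 3 = 0, not 3  false
(6) h = 9 is not in {10, 5}  false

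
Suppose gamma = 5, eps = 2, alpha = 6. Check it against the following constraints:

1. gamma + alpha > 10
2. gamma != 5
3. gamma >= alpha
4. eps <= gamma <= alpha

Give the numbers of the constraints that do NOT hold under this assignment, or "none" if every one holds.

The assignment fails constraints 2, 3.

1. gamma + alpha = 5 + 6 = 11; 11 > 10  OK
2. gamma = 5, but 5 is required to differ  FAIL
3. gamma = 5, alpha = 6; 5 < 6 (want ≥)  FAIL
4. values 2 <= 5 <= 6  OK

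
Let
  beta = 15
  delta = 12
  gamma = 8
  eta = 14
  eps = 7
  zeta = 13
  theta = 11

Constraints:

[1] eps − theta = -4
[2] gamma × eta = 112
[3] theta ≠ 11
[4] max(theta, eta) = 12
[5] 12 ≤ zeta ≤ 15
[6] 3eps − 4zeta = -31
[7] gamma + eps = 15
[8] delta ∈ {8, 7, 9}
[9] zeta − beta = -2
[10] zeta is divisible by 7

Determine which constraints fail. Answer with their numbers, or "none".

Constraints 3, 4, 8, 10 do not hold.

[1] eps − theta = 7 − 11 = -4 — holds.
[2] gamma × eta = 8 × 14 = 112 — holds.
[3] theta = 11, but 11 is required to differ — does not hold.
[4] max(11, 14) = 14, not 12 — does not hold.
[5] zeta = 13 lies in [12, 15] — holds.
[6] 3eps − 4zeta = 3(7) − 4(13) = -31 — holds.
[7] gamma + eps = 8 + 7 = 15 — holds.
[8] delta = 12 is not in {8, 7, 9} — does not hold.
[9] zeta − beta = 13 − 15 = -2 — holds.
[10] 13 = 7×1 + 6, so 7 does not divide 13 — does not hold.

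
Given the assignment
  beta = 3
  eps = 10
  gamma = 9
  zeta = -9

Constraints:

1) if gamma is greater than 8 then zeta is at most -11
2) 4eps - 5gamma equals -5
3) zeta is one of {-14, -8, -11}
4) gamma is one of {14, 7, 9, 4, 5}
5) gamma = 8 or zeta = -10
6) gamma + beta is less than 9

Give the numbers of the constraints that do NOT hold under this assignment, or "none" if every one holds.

1) gamma = 9 > 8, so we need zeta ≤ -11; but zeta = -9 > -11 — violated.
2) 4eps - 5gamma = 4(10) - 5(9) = -5 — OK.
3) zeta = -9 is not in {-14, -8, -11} — violated.
4) gamma = 9 is in {14, 7, 9, 4, 5} — OK.
5) gamma = 9 ≠ 8 and zeta = -9 ≠ -10; both disjuncts false — violated.
6) gamma + beta = 9 + 3 = 12; 12 ≥ 9, bound 9 not met — violated.

Constraints 1, 3, 5, and 6 are violated.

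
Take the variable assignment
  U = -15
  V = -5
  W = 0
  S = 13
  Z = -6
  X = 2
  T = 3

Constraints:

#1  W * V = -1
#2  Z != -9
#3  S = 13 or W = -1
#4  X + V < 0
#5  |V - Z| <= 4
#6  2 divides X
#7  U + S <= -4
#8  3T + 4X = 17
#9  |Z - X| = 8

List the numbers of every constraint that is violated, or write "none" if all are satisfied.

The assignment fails constraints 1 and 7.

#1 W * V = 0 * (-5) = 0, not -1  no
#2 Z = -6, and -6 ≠ -9  yes
#3 S = 13 = 13 (first disjunct)  yes
#4 X + V = 2 + (-5) = -3; -3 < 0  yes
#5 |-5 - (-6)| = 1; 1 ≤ 4  yes
#6 2 / 2 = 1, so 2 divides 2  yes
#7 U + S = -15 + 13 = -2; -2 > -4, bound -4 not met  no
#8 3T + 4X = 3(3) + 4(2) = 17  yes
#9 |-6 - 2| = 8  yes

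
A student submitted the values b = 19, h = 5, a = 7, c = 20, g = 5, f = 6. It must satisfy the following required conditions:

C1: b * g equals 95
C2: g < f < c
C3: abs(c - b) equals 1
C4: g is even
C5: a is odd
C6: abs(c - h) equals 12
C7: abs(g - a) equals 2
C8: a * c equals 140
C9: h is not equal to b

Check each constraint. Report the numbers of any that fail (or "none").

C1: b * g = 19 * 5 = 95  OK
C2: values 5 < 6 < 20  OK
C3: abs(20 - 19) = 1  OK
C4: g = 5 is odd  FAIL
C5: a = 7 is odd  OK
C6: abs(20 - 5) = 15, not 12  FAIL
C7: abs(5 - 7) = 2  OK
C8: a * c = 7 * 20 = 140  OK
C9: h = 5, b = 19; distinct  OK

Constraints 4 and 6 do not hold.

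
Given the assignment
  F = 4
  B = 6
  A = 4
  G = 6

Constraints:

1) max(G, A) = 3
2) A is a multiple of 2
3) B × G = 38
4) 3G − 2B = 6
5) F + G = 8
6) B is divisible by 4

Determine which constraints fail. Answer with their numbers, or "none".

1) max(6, 4) = 6, not 3  fails
2) 4 / 2 = 2, so 2 divides 4  holds
3) B × G = 6 × 6 = 36, not 38  fails
4) 3G − 2B = 3(6) − 2(6) = 6  holds
5) F + G = 4 + 6 = 10, not 8  fails
6) 6 = 4×1 + 2, so 4 does not divide 6  fails

Constraints 1, 3, 5, and 6 do not hold.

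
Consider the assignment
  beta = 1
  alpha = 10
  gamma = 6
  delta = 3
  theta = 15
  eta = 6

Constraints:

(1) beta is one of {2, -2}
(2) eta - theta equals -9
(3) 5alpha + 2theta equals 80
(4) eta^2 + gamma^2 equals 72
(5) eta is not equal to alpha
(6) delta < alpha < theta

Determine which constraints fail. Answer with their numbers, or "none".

(1) beta = 1 is not in {2, -2} — violated.
(2) eta - theta = 6 - 15 = -9 — OK.
(3) 5alpha + 2theta = 5(10) + 2(15) = 80 — OK.
(4) eta^2 + gamma^2 = 6^2 + 6^2 = 36 + 36 = 72 — OK.
(5) eta = 6, alpha = 10; distinct — OK.
(6) values 3 < 10 < 15 — OK.

The assignment fails constraint 1.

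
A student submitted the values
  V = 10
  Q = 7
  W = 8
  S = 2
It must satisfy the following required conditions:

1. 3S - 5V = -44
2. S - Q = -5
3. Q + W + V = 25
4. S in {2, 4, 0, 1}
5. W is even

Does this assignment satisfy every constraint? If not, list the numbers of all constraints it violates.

1. 3S - 5V = 3(2) - 5(10) = -44 — OK.
2. S - Q = 2 - 7 = -5 — OK.
3. Q + W + V = 7 + 8 + 10 = 25 — OK.
4. S = 2 is in {2, 4, 0, 1} — OK.
5. W = 8 is even — OK.

All constraints are satisfied.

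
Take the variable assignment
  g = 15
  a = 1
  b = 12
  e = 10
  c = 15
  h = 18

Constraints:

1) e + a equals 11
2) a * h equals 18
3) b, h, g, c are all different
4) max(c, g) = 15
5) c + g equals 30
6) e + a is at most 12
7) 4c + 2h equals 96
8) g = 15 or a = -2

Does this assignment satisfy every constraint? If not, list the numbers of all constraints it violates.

1) e + a = 10 + 1 = 11  ✔
2) a * h = 1 * 18 = 18  ✔
3) g = c = 15, not all different  ✘
4) max(15, 15) = 15  ✔
5) c + g = 15 + 15 = 30  ✔
6) e + a = 10 + 1 = 11; 11 ≤ 12  ✔
7) 4c + 2h = 4(15) + 2(18) = 96  ✔
8) g = 15 = 15 (first disjunct)  ✔

The assignment fails constraint 3.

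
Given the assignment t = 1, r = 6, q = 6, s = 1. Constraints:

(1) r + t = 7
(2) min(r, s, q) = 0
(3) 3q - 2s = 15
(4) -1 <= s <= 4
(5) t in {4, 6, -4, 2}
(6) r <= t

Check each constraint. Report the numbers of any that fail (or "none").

(1) r + t = 6 + 1 = 7 — holds.
(2) min(6, 1, 6) = 1, not 0 — fails.
(3) 3q - 2s = 3(6) - 2(1) = 16, not 15 — fails.
(4) s = 1 lies in [-1, 4] — holds.
(5) t = 1 is not in {4, 6, -4, 2} — fails.
(6) r = 6, t = 1; 6 > 1 (want ≤) — fails.

Violated: 2, 3, 5, and 6.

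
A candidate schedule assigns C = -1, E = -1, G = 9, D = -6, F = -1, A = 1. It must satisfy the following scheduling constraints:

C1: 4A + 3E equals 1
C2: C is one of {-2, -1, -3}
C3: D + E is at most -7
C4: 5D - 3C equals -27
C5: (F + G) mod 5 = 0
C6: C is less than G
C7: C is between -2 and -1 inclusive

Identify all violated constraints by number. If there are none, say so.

Constraint 5 is violated.

C1: 4A + 3E = 4(1) + 3(-1) = 1  holds
C2: C = -1 is in {-2, -1, -3}  holds
C3: D + E = -6 + (-1) = -7; -7 ≤ -7  holds
C4: 5D - 3C = 5(-6) - 3(-1) = -27  holds
C5: F + G = 8; 8 mod 5 = 3, not 0  fails
C6: C = -1, G = 9; -1 < 9  holds
C7: C = -1 lies in [-2, -1]  holds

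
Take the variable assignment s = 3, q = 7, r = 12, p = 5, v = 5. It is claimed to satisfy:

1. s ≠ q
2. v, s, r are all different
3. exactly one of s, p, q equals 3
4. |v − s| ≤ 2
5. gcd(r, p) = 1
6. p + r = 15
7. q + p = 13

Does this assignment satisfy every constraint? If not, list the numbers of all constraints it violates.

The assignment fails constraints 6 and 7.

1. s = 3, q = 7; distinct — holds.
2. values 5, 3, 12 are pairwise distinct — holds.
3. s=3, p=5, q=7; 1 of them equals 3 — holds.
4. |5 − 3| = 2; 2 ≤ 2 — holds.
5. gcd(12, 5) = 1 — holds.
6. p + r = 5 + 12 = 17, not 15 — does not hold.
7. q + p = 7 + 5 = 12, not 13 — does not hold.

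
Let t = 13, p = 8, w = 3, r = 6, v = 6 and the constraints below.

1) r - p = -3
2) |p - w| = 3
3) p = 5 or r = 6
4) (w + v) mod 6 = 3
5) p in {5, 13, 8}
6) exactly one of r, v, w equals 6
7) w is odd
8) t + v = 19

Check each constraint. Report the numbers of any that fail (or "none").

1) r - p = 6 - 8 = -2, not -3 — fails.
2) |8 - 3| = 5, not 3 — fails.
3) p = 8 ≠ 5, but r = 6 = 6 (second disjunct) — holds.
4) w + v = 9; 9 mod 6 = 3 — holds.
5) p = 8 is in {5, 13, 8} — holds.
6) r=6, v=6, w=3; 2 of them equal 6, not exactly one — fails.
7) w = 3 is odd — holds.
8) t + v = 13 + 6 = 19 — holds.

No — constraints 1, 2, 6 are not satisfied.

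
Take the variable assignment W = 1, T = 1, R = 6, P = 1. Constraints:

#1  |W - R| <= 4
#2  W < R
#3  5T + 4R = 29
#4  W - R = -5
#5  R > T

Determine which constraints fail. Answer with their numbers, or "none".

#1 |1 - 6| = 5; 5 > 4, exceeds bound 4  FAIL
#2 W = 1, R = 6; 1 < 6  OK
#3 5T + 4R = 5(1) + 4(6) = 29  OK
#4 W - R = 1 - 6 = -5  OK
#5 R = 6, T = 1; 6 > 1  OK

The assignment fails constraint 1.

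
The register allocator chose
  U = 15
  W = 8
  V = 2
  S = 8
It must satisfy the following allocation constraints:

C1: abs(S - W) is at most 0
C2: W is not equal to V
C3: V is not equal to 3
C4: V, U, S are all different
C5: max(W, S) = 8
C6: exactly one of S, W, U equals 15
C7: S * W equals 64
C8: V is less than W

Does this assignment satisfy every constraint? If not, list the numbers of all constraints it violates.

All constraints are satisfied.

C1: abs(8 - 8) = 0; 0 ≤ 0 — holds.
C2: W = 8, V = 2; distinct — holds.
C3: V = 2, and 2 ≠ 3 — holds.
C4: values 2, 15, 8 are pairwise distinct — holds.
C5: max(8, 8) = 8 — holds.
C6: S=8, W=8, U=15; 1 of them equals 15 — holds.
C7: S * W = 8 * 8 = 64 — holds.
C8: V = 2, W = 8; 2 < 8 — holds.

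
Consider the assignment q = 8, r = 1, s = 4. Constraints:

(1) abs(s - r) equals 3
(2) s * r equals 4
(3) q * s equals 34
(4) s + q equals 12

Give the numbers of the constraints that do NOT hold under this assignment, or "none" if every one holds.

No — constraint 3 is not satisfied.

(1) abs(4 - 1) = 3 — holds.
(2) s * r = 4 * 1 = 4 — holds.
(3) q * s = 8 * 4 = 32, not 34 — fails.
(4) s + q = 4 + 8 = 12 — holds.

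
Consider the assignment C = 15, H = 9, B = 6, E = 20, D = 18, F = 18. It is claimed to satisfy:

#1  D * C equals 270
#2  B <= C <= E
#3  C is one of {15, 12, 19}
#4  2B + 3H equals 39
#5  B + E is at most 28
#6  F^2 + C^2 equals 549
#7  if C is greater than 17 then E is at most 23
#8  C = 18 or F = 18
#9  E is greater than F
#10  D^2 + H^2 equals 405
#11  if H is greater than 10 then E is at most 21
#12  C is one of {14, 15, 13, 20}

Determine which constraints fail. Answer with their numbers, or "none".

No violations.

#1 D * C = 18 * 15 = 270  OK
#2 values 6 <= 15 <= 20  OK
#3 C = 15 is in {15, 12, 19}  OK
#4 2B + 3H = 2(6) + 3(9) = 39  OK
#5 B + E = 6 + 20 = 26; 26 ≤ 28  OK
#6 F^2 + C^2 = 18^2 + 15^2 = 324 + 225 = 549  OK
#7 C = 15, not > 17; antecedent false, conditional vacuously true  OK
#8 C = 15 ≠ 18, but F = 18 = 18 (second disjunct)  OK
#9 E = 20, F = 18; 20 > 18  OK
#10 D^2 + H^2 = 18^2 + 9^2 = 324 + 81 = 405  OK
#11 H = 9, not > 10; antecedent false, conditional vacuously true  OK
#12 C = 15 is in {14, 15, 13, 20}  OK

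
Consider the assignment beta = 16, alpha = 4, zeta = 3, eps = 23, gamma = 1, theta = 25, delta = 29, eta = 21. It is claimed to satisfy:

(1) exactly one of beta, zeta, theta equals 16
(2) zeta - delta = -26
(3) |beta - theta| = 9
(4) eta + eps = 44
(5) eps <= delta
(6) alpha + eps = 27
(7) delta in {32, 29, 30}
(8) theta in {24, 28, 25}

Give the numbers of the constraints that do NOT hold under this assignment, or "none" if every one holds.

(1) beta=16, zeta=3, theta=25; 1 of them equals 16  yes
(2) zeta - delta = 3 - 29 = -26  yes
(3) |16 - 25| = 9  yes
(4) eta + eps = 21 + 23 = 44  yes
(5) eps = 23, delta = 29; 23 ≤ 29  yes
(6) alpha + eps = 4 + 23 = 27  yes
(7) delta = 29 is in {32, 29, 30}  yes
(8) theta = 25 is in {24, 28, 25}  yes

All constraints are satisfied.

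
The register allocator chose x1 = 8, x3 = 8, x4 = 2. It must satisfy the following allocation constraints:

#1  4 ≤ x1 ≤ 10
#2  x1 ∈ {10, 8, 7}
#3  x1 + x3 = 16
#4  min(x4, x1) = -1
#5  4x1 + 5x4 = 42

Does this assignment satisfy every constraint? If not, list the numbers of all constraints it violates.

#1 x1 = 8 lies in [4, 10]  ✔
#2 x1 = 8 is in {10, 8, 7}  ✔
#3 x1 + x3 = 8 + 8 = 16  ✔
#4 min(2, 8) = 2, not -1  ✘
#5 4x1 + 5x4 = 4(8) + 5(2) = 42  ✔

Violated: 4.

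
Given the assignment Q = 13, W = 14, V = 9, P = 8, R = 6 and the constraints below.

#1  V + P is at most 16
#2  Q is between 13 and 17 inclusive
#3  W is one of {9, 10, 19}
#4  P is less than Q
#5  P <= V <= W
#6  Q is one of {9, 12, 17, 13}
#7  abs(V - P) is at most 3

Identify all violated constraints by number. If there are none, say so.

#1 V + P = 9 + 8 = 17; 17 > 16, bound 16 not met  fails
#2 Q = 13 lies in [13, 17]  holds
#3 W = 14 is not in {9, 10, 19}  fails
#4 P = 8, Q = 13; 8 < 13  holds
#5 values 8 <= 9 <= 14  holds
#6 Q = 13 is in {9, 12, 17, 13}  holds
#7 abs(9 - 8) = 1; 1 ≤ 3  holds

No — constraints 1 and 3 are not satisfied.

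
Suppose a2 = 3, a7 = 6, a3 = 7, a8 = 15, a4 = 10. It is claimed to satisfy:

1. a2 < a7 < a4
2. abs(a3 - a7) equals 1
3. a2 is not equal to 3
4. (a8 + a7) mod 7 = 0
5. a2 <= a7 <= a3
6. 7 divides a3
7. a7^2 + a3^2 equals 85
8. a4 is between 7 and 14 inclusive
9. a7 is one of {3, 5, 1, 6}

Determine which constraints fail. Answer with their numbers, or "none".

Constraint 3 is violated.

1. values 3 < 6 < 10 — OK.
2. abs(7 - 6) = 1 — OK.
3. a2 = 3, but 3 is required to differ — violated.
4. a8 + a7 = 21; 21 mod 7 = 0 — OK.
5. values 3 <= 6 <= 7 — OK.
6. 7 / 7 = 1, so 7 divides 7 — OK.
7. a7^2 + a3^2 = 6^2 + 7^2 = 36 + 49 = 85 — OK.
8. a4 = 10 lies in [7, 14] — OK.
9. a7 = 6 is in {3, 5, 1, 6} — OK.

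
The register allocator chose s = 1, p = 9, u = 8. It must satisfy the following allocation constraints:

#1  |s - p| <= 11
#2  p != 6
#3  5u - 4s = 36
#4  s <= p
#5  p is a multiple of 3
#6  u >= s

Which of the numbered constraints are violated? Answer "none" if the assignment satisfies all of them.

#1 |1 - 9| = 8; 8 ≤ 11 — holds.
#2 p = 9, and 9 ≠ 6 — holds.
#3 5u - 4s = 5(8) - 4(1) = 36 — holds.
#4 s = 1, p = 9; 1 ≤ 9 — holds.
#5 9 / 3 = 3, so 3 divides 9 — holds.
#6 u = 8, s = 1; 8 ≥ 1 — holds.

Yes — all constraints hold.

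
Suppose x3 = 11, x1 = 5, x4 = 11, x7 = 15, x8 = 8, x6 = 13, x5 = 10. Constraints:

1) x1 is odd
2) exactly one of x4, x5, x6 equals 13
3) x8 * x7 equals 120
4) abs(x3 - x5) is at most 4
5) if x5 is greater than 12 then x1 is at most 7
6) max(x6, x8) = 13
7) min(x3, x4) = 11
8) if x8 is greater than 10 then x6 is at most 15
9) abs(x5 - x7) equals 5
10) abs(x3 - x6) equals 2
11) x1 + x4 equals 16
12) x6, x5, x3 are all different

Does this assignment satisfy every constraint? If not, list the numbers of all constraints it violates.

1) x1 = 5 is odd  yes
2) x4=11, x5=10, x6=13; 1 of them equals 13  yes
3) x8 * x7 = 8 * 15 = 120  yes
4) abs(11 - 10) = 1; 1 ≤ 4  yes
5) x5 = 10, not > 12; antecedent false, conditional vacuously true  yes
6) max(13, 8) = 13  yes
7) min(11, 11) = 11  yes
8) x8 = 8, not > 10; antecedent false, conditional vacuously true  yes
9) abs(10 - 15) = 5  yes
10) abs(11 - 13) = 2  yes
11) x1 + x4 = 5 + 11 = 16  yes
12) values 13, 10, 11 are pairwise distinct  yes

None — every constraint holds.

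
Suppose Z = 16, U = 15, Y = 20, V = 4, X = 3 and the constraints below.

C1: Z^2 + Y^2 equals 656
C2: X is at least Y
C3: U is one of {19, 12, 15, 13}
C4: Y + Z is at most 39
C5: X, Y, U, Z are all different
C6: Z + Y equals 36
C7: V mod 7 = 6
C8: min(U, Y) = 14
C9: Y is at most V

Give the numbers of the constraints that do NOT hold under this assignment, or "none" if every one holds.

Violated: 2, 7, 8, 9.

C1: Z^2 + Y^2 = 16^2 + 20^2 = 256 + 400 = 656  yes
C2: X = 3, Y = 20; 3 < 20 (want ≥)  no
C3: U = 15 is in {19, 12, 15, 13}  yes
C4: Y + Z = 20 + 16 = 36; 36 ≤ 39  yes
C5: values 3, 20, 15, 16 are pairwise distinct  yes
C6: Z + Y = 16 + 20 = 36  yes
C7: 4 mod 7 = 4, not 6  no
C8: min(15, 20) = 15, not 14  no
C9: Y = 20, V = 4; 20 > 4 (want ≤)  no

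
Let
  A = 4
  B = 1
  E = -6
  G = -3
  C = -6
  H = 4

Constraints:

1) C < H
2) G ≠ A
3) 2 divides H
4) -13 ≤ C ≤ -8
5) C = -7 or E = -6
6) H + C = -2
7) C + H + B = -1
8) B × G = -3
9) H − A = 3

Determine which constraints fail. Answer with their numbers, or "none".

1) C = -6, H = 4; -6 < 4 — holds.
2) G = -3, A = 4; distinct — holds.
3) 4 / 2 = 2, so 2 divides 4 — holds.
4) C = -6 is outside [-13, -8] — fails.
5) C = -6 ≠ -7, but E = -6 = -6 (second disjunct) — holds.
6) H + C = 4 + (-6) = -2 — holds.
7) C + H + B = -6 + 4 + 1 = -1 — holds.
8) B × G = 1 × (-3) = -3 — holds.
9) H − A = 4 − 4 = 0, not 3 — fails.

The assignment fails constraints 4 and 9.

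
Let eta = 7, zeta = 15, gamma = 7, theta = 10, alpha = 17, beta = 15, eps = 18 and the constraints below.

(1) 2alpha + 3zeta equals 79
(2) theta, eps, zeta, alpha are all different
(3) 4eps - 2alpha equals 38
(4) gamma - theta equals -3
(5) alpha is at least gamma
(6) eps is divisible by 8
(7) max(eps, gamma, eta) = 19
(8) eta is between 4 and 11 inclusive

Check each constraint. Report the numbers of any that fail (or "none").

Constraints 6, 7 are violated.

(1) 2alpha + 3zeta = 2(17) + 3(15) = 79 — holds.
(2) values 10, 18, 15, 17 are pairwise distinct — holds.
(3) 4eps - 2alpha = 4(18) - 2(17) = 38 — holds.
(4) gamma - theta = 7 - 10 = -3 — holds.
(5) alpha = 17, gamma = 7; 17 ≥ 7 — holds.
(6) 18 = 8*2 + 2, so 8 does not divide 18 — does not hold.
(7) max(18, 7, 7) = 18, not 19 — does not hold.
(8) eta = 7 lies in [4, 11] — holds.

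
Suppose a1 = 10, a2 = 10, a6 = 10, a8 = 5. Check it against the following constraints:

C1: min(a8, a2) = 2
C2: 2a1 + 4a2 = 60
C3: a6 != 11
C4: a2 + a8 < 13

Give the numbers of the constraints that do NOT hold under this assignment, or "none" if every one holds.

C1: min(5, 10) = 5, not 2  false
C2: 2a1 + 4a2 = 2(10) + 4(10) = 60  true
C3: a6 = 10, and 10 ≠ 11  true
C4: a2 + a8 = 10 + 5 = 15; 15 ≥ 13, bound 13 not met  false

Constraints 1 and 4 do not hold.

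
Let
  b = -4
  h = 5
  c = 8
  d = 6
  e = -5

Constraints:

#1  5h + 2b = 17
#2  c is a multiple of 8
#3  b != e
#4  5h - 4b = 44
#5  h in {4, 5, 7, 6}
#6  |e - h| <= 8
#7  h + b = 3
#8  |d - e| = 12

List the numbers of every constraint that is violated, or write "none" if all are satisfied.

The assignment fails constraints 4, 6, 7, 8.

#1 5h + 2b = 5(5) + 2(-4) = 17  OK
#2 8 / 8 = 1, so 8 divides 8  OK
#3 b = -4, e = -5; distinct  OK
#4 5h - 4b = 5(5) - 4(-4) = 41, not 44  FAIL
#5 h = 5 is in {4, 5, 7, 6}  OK
#6 |-5 - 5| = 10; 10 > 8, exceeds bound 8  FAIL
#7 h + b = 5 + (-4) = 1, not 3  FAIL
#8 |6 - (-5)| = 11, not 12  FAIL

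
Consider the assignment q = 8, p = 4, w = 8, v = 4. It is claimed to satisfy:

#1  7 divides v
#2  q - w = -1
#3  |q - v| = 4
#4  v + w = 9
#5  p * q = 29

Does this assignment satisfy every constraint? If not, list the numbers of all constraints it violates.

#1 4 = 7*0 + 4, so 7 does not divide 4  ✗
#2 q - w = 8 - 8 = 0, not -1  ✗
#3 |8 - 4| = 4  ✓
#4 v + w = 4 + 8 = 12, not 9  ✗
#5 p * q = 4 * 8 = 32, not 29  ✗

Violated: 1, 2, 4, and 5.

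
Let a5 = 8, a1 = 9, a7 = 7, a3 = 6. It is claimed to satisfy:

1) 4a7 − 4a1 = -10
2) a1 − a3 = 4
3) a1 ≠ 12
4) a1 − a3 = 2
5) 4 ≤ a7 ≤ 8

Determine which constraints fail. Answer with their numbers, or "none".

1) 4a7 − 4a1 = 4(7) − 4(9) = -8, not -10 — violated.
2) a1 − a3 = 9 − 6 = 3, not 4 — violated.
3) a1 = 9, and 9 ≠ 12 — satisfied.
4) a1 − a3 = 9 − 6 = 3, not 2 — violated.
5) a7 = 7 lies in [4, 8] — satisfied.

No — constraints 1, 2, and 4 are not satisfied.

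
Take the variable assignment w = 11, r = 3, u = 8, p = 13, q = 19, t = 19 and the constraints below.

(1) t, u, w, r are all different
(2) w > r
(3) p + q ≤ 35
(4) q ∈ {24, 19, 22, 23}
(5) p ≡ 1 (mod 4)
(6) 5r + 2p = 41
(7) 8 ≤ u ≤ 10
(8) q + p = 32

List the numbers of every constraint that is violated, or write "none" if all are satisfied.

(1) values 19, 8, 11, 3 are pairwise distinct  true
(2) w = 11, r = 3; 11 > 3  true
(3) p + q = 13 + 19 = 32; 32 ≤ 35  true
(4) q = 19 is in {24, 19, 22, 23}  true
(5) 13 mod 4 = 1  true
(6) 5r + 2p = 5(3) + 2(13) = 41  true
(7) u = 8 lies in [8, 10]  true
(8) q + p = 19 + 13 = 32  true

No violations.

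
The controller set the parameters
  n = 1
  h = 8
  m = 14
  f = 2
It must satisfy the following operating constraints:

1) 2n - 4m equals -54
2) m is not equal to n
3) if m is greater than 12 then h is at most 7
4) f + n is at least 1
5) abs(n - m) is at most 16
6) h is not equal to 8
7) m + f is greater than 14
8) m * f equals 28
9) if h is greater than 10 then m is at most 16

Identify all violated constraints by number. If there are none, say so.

The assignment fails constraints 3 and 6.

1) 2n - 4m = 2(1) - 4(14) = -54 — OK.
2) m = 14, n = 1; distinct — OK.
3) m = 14 > 12, so we need h ≤ 7; but h = 8 > 7 — violated.
4) f + n = 2 + 1 = 3; 3 ≥ 1 — OK.
5) abs(1 - 14) = 13; 13 ≤ 16 — OK.
6) h = 8, but 8 is required to differ — violated.
7) m + f = 14 + 2 = 16; 16 > 14 — OK.
8) m * f = 14 * 2 = 28 — OK.
9) h = 8, not > 10; antecedent false, conditional vacuously true — OK.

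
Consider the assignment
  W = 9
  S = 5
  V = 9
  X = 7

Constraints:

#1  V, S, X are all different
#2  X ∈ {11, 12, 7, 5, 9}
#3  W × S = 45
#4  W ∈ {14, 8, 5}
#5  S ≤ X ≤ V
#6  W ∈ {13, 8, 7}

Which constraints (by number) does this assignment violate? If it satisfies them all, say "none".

No — constraints 4 and 6 are not satisfied.

#1 values 9, 5, 7 are pairwise distinct  ✓
#2 X = 7 is in {11, 12, 7, 5, 9}  ✓
#3 W × S = 9 × 5 = 45  ✓
#4 W = 9 is not in {14, 8, 5}  ✗
#5 values 5 ≤ 7 ≤ 9  ✓
#6 W = 9 is not in {13, 8, 7}  ✗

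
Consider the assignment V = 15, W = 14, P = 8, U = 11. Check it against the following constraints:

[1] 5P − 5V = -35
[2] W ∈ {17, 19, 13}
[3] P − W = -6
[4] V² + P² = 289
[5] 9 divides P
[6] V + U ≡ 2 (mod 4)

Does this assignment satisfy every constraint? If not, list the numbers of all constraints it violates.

Constraints 2, 5 are violated.

[1] 5P − 5V = 5(8) − 5(15) = -35 — holds.
[2] W = 14 is not in {17, 19, 13} — fails.
[3] P − W = 8 − 14 = -6 — holds.
[4] V² + P² = 15² + 8² = 225 + 64 = 289 — holds.
[5] 8 = 9×0 + 8, so 9 does not divide 8 — fails.
[6] V + U = 26; 26 mod 4 = 2 — holds.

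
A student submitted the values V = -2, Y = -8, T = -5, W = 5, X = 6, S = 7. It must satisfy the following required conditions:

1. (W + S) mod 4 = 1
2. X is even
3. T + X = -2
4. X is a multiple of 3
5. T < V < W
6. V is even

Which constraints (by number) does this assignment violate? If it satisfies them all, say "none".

1. W + S = 12; 12 mod 4 = 0, not 1  false
2. X = 6 is even  true
3. T + X = -5 + 6 = 1, not -2  false
4. 6 / 3 = 2, so 3 divides 6  true
5. values -5 < -2 < 5  true
6. V = -2 is even  true

No — constraints 1 and 3 are not satisfied.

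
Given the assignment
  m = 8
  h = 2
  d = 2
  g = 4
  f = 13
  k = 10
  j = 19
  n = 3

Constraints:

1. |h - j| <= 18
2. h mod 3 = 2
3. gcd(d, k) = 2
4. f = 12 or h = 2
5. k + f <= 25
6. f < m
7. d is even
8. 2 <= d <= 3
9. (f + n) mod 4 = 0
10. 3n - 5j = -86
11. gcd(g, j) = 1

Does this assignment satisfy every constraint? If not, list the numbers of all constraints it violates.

1. |2 - 19| = 17; 17 ≤ 18 — holds.
2. 2 mod 3 = 2 — holds.
3. gcd(2, 10) = 2 — holds.
4. f = 13 ≠ 12, but h = 2 = 2 (second disjunct) — holds.
5. k + f = 10 + 13 = 23; 23 ≤ 25 — holds.
6. f = 13, m = 8; 13 ≥ 8 (want <) — fails.
7. d = 2 is even — holds.
8. d = 2 lies in [2, 3] — holds.
9. f + n = 16; 16 mod 4 = 0 — holds.
10. 3n - 5j = 3(3) - 5(19) = -86 — holds.
11. gcd(4, 19) = 1 — holds.

Constraint 6 is violated.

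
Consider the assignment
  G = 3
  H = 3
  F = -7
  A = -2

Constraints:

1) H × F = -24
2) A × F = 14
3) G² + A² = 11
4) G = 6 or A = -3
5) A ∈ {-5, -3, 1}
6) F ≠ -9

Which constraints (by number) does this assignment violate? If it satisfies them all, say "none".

Violated: 1, 3, 4, 5.

1) H × F = 3 × (-7) = -21, not -24  false
2) A × F = -2 × (-7) = 14  true
3) G² + A² = 3² + (-2)² = 9 + 4 = 13, not 11  false
4) G = 3 ≠ 6 and A = -2 ≠ -3; both disjuncts false  false
5) A = -2 is not in {-5, -3, 1}  false
6) F = -7, and -7 ≠ -9  true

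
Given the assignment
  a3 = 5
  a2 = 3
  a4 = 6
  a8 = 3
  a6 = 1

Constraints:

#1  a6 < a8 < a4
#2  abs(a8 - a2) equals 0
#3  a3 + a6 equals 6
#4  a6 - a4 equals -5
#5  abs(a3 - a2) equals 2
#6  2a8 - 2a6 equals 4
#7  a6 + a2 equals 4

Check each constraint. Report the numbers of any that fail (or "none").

#1 values 1 < 3 < 6  OK
#2 abs(3 - 3) = 0  OK
#3 a3 + a6 = 5 + 1 = 6  OK
#4 a6 - a4 = 1 - 6 = -5  OK
#5 abs(5 - 3) = 2  OK
#6 2a8 - 2a6 = 2(3) - 2(1) = 4  OK
#7 a6 + a2 = 1 + 3 = 4  OK

The assignment satisfies every constraint.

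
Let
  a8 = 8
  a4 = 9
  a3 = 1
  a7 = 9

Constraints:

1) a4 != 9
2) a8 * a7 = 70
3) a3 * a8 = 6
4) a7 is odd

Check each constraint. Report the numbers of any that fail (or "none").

1) a4 = 9, but 9 is required to differ  no
2) a8 * a7 = 8 * 9 = 72, not 70  no
3) a3 * a8 = 1 * 8 = 8, not 6  no
4) a7 = 9 is odd  yes

Constraints 1, 2, and 3 are violated.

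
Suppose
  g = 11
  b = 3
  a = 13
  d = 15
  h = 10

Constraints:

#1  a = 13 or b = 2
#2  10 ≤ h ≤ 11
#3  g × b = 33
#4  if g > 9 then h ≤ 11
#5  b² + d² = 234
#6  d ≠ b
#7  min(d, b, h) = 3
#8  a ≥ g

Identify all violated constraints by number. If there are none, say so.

All constraints are satisfied.

#1 a = 13 = 13 (first disjunct)  ✓
#2 h = 10 lies in [10, 11]  ✓
#3 g × b = 11 × 3 = 33  ✓
#4 g = 11 > 9, so we need h ≤ 11; h = 10 ≤ 11  ✓
#5 b² + d² = 3² + 15² = 9 + 225 = 234  ✓
#6 d = 15, b = 3; distinct  ✓
#7 min(15, 3, 10) = 3  ✓
#8 a = 13, g = 11; 13 ≥ 11  ✓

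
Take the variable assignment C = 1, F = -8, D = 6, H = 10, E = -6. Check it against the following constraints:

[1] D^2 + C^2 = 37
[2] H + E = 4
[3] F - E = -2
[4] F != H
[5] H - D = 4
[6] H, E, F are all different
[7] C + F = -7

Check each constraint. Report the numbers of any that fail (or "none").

No violations.

[1] D^2 + C^2 = 6^2 + 1^2 = 36 + 1 = 37 — holds.
[2] H + E = 10 + (-6) = 4 — holds.
[3] F - E = -8 - (-6) = -2 — holds.
[4] F = -8, H = 10; distinct — holds.
[5] H - D = 10 - 6 = 4 — holds.
[6] values 10, -6, -8 are pairwise distinct — holds.
[7] C + F = 1 + (-8) = -7 — holds.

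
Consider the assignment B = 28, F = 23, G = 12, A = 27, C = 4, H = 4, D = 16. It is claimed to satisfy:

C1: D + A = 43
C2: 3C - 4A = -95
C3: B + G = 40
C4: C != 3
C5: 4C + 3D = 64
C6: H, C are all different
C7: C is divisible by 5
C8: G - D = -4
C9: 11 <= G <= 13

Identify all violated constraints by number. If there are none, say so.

Violated: 2, 6, and 7.

C1: D + A = 16 + 27 = 43 — holds.
C2: 3C - 4A = 3(4) - 4(27) = -96, not -95 — fails.
C3: B + G = 28 + 12 = 40 — holds.
C4: C = 4, and 4 ≠ 3 — holds.
C5: 4C + 3D = 4(4) + 3(16) = 64 — holds.
C6: H = C = 4, not all different — fails.
C7: 4 = 5*0 + 4, so 5 does not divide 4 — fails.
C8: G - D = 12 - 16 = -4 — holds.
C9: G = 12 lies in [11, 13] — holds.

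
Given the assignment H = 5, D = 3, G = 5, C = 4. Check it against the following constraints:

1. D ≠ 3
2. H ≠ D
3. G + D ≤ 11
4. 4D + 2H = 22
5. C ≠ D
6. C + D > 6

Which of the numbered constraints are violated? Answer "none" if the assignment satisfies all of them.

1. D = 3, but 3 is required to differ — violated.
2. H = 5, D = 3; distinct — satisfied.
3. G + D = 5 + 3 = 8; 8 ≤ 11 — satisfied.
4. 4D + 2H = 4(3) + 2(5) = 22 — satisfied.
5. C = 4, D = 3; distinct — satisfied.
6. C + D = 4 + 3 = 7; 7 > 6 — satisfied.

Constraint 1 is violated.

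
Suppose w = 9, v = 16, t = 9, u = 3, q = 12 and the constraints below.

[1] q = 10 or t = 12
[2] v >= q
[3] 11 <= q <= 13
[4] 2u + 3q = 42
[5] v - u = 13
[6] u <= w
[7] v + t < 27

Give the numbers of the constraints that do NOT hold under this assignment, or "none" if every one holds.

[1] q = 12 ≠ 10 and t = 9 ≠ 12; both disjuncts false  fails
[2] v = 16, q = 12; 16 ≥ 12  holds
[3] q = 12 lies in [11, 13]  holds
[4] 2u + 3q = 2(3) + 3(12) = 42  holds
[5] v - u = 16 - 3 = 13  holds
[6] u = 3, w = 9; 3 ≤ 9  holds
[7] v + t = 16 + 9 = 25; 25 < 27  holds

Constraint 1 does not hold.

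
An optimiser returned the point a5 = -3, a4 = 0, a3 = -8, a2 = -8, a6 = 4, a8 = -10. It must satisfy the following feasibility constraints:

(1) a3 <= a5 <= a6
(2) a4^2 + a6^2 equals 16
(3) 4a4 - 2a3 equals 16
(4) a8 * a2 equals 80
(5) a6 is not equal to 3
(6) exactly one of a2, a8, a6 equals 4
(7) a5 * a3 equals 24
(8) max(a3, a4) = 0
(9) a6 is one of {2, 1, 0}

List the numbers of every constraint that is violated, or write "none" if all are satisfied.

(1) values -8 <= -3 <= 4  holds
(2) a4^2 + a6^2 = 0^2 + 4^2 = 0 + 16 = 16  holds
(3) 4a4 - 2a3 = 4(0) - 2(-8) = 16  holds
(4) a8 * a2 = -10 * (-8) = 80  holds
(5) a6 = 4, and 4 ≠ 3  holds
(6) a2=-8, a8=-10, a6=4; 1 of them equals 4  holds
(7) a5 * a3 = -3 * (-8) = 24  holds
(8) max(-8, 0) = 0  holds
(9) a6 = 4 is not in {2, 1, 0}  fails

Violated: 9.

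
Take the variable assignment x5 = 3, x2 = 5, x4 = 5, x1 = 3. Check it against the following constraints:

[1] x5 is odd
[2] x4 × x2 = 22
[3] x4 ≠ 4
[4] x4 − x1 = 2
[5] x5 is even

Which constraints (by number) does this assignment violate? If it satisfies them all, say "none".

[1] x5 = 3 is odd — holds.
[2] x4 × x2 = 5 × 5 = 25, not 22 — fails.
[3] x4 = 5, and 5 ≠ 4 — holds.
[4] x4 − x1 = 5 − 3 = 2 — holds.
[5] x5 = 3 is odd — fails.

Violated: 2, 5.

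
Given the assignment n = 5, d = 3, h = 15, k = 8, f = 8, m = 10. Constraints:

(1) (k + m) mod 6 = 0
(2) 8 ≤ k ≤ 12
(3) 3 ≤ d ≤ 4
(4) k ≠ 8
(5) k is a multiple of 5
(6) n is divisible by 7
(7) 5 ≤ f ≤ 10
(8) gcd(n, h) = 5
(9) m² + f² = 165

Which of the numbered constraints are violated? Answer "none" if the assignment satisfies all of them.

Violated: 4, 5, 6, 9.

(1) k + m = 18; 18 mod 6 = 0  true
(2) k = 8 lies in [8, 12]  true
(3) d = 3 lies in [3, 4]  true
(4) k = 8, but 8 is required to differ  false
(5) 8 = 5×1 + 3, so 5 does not divide 8  false
(6) 5 = 7×0 + 5, so 7 does not divide 5  false
(7) f = 8 lies in [5, 10]  true
(8) gcd(5, 15) = 5  true
(9) m² + f² = 10² + 8² = 100 + 64 = 164, not 165  false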